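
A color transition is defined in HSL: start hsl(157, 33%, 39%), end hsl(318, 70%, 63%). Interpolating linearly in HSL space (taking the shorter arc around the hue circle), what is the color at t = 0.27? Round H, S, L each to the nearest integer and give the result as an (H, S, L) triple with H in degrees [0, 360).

(200, 43, 45)

Hue arc: Δh = 318 − 157 = 161° (|Δh| ≤ 180, already the shorter path).
H = 157 + 0.27 × (161) = 200.47 → 200°
S = 33 + 0.27 × (70 − 33) = 42.99 → 43%
L = 39 + 0.27 × (63 − 39) = 45.48 → 45%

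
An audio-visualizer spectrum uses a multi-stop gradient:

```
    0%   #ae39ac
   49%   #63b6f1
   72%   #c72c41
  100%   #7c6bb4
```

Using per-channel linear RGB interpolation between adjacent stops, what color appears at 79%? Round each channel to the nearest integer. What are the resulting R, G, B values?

(180, 60, 94)

79% lies between the 72% and 100% stops, so the local fraction is t = (79 − 72)/(100 − 72) = 7/28 ≈ 0.25.
#c72c41 → (199, 44, 65); #7c6bb4 → (124, 107, 180).
R = 199 + 0.25 × (124 − 199) = 180.25 → 180
G = 44 + 0.25 × (107 − 44) = 59.75 → 60
B = 65 + 0.25 × (180 − 65) = 93.75 → 94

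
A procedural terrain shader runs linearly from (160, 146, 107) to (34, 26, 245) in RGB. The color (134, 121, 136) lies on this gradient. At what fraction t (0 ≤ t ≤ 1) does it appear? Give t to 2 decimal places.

Invert the lerp on the B channel (largest span, 138): t = (136 − 107) / (245 − 107) = 29/138 = 0.21014.
Check on R: (134 − 160)/(34 − 160) = 0.2063 ✓

0.21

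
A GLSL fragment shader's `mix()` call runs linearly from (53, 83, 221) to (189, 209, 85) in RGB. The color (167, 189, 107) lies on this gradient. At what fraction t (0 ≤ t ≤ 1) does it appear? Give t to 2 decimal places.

0.84

Invert the lerp on the R channel (largest span, 136): t = (167 − 53) / (189 − 53) = 114/136 = 0.83824.
Check on G: (189 − 83)/(209 − 83) = 0.8413 ✓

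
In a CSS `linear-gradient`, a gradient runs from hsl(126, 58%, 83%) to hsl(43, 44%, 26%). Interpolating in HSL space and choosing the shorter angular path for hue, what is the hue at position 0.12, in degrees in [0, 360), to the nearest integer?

116

Hue arc: Δh = 43 − 126 = -83° (|Δh| ≤ 180, already the shorter path).
H = 126 + 0.12 × (-83) = 116.04 → 116°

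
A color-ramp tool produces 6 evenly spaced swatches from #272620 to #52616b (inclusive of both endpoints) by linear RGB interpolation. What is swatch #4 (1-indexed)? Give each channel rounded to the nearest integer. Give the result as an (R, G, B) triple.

(65, 73, 77)

With 6 swatches and endpoints inclusive, swatch 4 sits at t = (4 − 1)/(6 − 1) = 3/5 ≈ 0.6.
#272620 → (39, 38, 32); #52616b → (82, 97, 107).
R = 39 + 0.6 × (82 − 39) = 64.8 → 65
G = 38 + 0.6 × (97 − 38) = 73.4 → 73
B = 32 + 0.6 × (107 − 32) = 77 → 77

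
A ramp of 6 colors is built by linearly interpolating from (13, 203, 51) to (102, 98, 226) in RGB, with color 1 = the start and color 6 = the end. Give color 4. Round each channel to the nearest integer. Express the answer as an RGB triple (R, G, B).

With 6 swatches and endpoints inclusive, swatch 4 sits at t = (4 − 1)/(6 − 1) = 3/5 ≈ 0.6.
R = 13 + 0.6 × (102 − 13) = 66.4 → 66
G = 203 + 0.6 × (98 − 203) = 140 → 140
B = 51 + 0.6 × (226 − 51) = 156 → 156

(66, 140, 156)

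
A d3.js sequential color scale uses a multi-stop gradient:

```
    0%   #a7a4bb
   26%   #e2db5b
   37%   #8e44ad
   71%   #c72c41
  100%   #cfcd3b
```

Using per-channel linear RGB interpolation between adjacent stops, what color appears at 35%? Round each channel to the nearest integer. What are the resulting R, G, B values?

(157, 95, 158)

35% lies between the 26% and 37% stops, so the local fraction is t = (35 − 26)/(37 − 26) = 9/11 ≈ 0.8182.
#e2db5b → (226, 219, 91); #8e44ad → (142, 68, 173).
R = 226 + 0.8182 × (142 − 226) = 157.271 → 157
G = 219 + 0.8182 × (68 − 219) = 95.452 → 95
B = 91 + 0.8182 × (173 − 91) = 158.092 → 158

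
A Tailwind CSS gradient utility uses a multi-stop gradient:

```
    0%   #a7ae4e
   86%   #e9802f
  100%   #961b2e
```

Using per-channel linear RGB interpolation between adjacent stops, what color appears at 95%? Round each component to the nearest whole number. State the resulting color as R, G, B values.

95% lies between the 86% and 100% stops, so the local fraction is t = (95 − 86)/(100 − 86) = 9/14 ≈ 0.6429.
#e9802f → (233, 128, 47); #961b2e → (150, 27, 46).
R = 233 + 0.6429 × (150 − 233) = 179.639 → 180
G = 128 + 0.6429 × (27 − 128) = 63.067 → 63
B = 47 + 0.6429 × (46 − 47) = 46.357 → 46

(180, 63, 46)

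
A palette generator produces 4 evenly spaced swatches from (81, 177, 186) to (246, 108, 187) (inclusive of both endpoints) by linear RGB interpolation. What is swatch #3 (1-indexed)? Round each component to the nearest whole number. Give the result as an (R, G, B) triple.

With 4 swatches and endpoints inclusive, swatch 3 sits at t = (3 − 1)/(4 − 1) = 2/3 ≈ 0.6667.
R = 81 + 0.6667 × (246 − 81) = 191.005 → 191
G = 177 + 0.6667 × (108 − 177) = 130.998 → 131
B = 186 + 0.6667 × (187 − 186) = 186.667 → 187

(191, 131, 187)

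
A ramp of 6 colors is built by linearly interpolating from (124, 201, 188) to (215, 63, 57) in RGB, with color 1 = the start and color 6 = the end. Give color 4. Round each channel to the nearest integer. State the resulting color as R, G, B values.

(179, 118, 109)

With 6 swatches and endpoints inclusive, swatch 4 sits at t = (4 − 1)/(6 − 1) = 3/5 ≈ 0.6.
R = 124 + 0.6 × (215 − 124) = 178.6 → 179
G = 201 + 0.6 × (63 − 201) = 118.2 → 118
B = 188 + 0.6 × (57 − 188) = 109.4 → 109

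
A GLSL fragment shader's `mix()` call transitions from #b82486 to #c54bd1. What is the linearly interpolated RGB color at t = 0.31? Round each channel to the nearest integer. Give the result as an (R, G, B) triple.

#b82486 → (184, 36, 134); #c54bd1 → (197, 75, 209).
R = 184 + 0.31 × (197 − 184) = 184 + 0.31 × 13 = 188.03 → 188
G = 36 + 0.31 × (75 − 36) = 36 + 0.31 × 39 = 48.09 → 48
B = 134 + 0.31 × (209 − 134) = 134 + 0.31 × 75 = 157.25 → 157
So the blended color is (188, 48, 157), about #bc309d.

(188, 48, 157)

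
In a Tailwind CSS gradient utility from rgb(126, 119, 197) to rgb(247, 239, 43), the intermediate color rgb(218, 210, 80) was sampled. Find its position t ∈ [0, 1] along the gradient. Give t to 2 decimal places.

0.76

Invert the lerp on the B channel (largest span, 154): t = (80 − 197) / (43 − 197) = -117/-154 = 0.75974.
Check on R: (218 − 126)/(247 − 126) = 0.7603 ✓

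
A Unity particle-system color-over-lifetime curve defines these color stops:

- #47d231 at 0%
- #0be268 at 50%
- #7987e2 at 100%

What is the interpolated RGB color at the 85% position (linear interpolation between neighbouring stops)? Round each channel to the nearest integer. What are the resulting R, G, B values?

85% lies between the 50% and 100% stops, so the local fraction is t = (85 − 50)/(100 − 50) = 35/50 ≈ 0.7.
#0be268 → (11, 226, 104); #7987e2 → (121, 135, 226).
R = 11 + 0.7 × (121 − 11) = 88 → 88
G = 226 + 0.7 × (135 − 226) = 162.3 → 162
B = 104 + 0.7 × (226 − 104) = 189.4 → 189

(88, 162, 189)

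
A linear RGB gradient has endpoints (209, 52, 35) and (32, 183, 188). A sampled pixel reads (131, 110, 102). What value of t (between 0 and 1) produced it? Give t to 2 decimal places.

0.44

Invert the lerp on the R channel (largest span, 177): t = (131 − 209) / (32 − 209) = -78/-177 = 0.44068.
Check on G: (110 − 52)/(183 − 52) = 0.4427 ✓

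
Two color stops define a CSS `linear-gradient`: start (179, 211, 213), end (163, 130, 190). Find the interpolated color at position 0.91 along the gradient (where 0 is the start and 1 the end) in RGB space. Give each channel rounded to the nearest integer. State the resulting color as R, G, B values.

R = 179 + 0.91 × (163 − 179) = 179 + 0.91 × -16 = 164.44 → 164
G = 211 + 0.91 × (130 − 211) = 211 + 0.91 × -81 = 137.29 → 137
B = 213 + 0.91 × (190 − 213) = 213 + 0.91 × -23 = 192.07 → 192
So the blended color is (164, 137, 192), about #a489c0.

(164, 137, 192)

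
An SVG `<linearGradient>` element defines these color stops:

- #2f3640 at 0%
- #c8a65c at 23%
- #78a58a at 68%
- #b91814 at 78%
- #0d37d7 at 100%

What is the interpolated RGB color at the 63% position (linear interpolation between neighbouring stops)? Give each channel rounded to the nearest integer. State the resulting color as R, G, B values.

63% lies between the 23% and 68% stops, so the local fraction is t = (63 − 23)/(68 − 23) = 40/45 ≈ 0.8889.
#c8a65c → (200, 166, 92); #78a58a → (120, 165, 138).
R = 200 + 0.8889 × (120 − 200) = 128.888 → 129
G = 166 + 0.8889 × (165 − 166) = 165.111 → 165
B = 92 + 0.8889 × (138 − 92) = 132.889 → 133

(129, 165, 133)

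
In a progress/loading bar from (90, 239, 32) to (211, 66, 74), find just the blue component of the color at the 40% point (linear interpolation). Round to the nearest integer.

B = 32 + 0.4 × (74 − 32) = 48.8 → 49

49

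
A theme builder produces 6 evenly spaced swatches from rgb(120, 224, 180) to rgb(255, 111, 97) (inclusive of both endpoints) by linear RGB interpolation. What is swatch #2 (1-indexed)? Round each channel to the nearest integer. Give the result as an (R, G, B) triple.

With 6 swatches and endpoints inclusive, swatch 2 sits at t = (2 − 1)/(6 − 1) = 1/5 ≈ 0.2.
R = 120 + 0.2 × (255 − 120) = 147 → 147
G = 224 + 0.2 × (111 − 224) = 201.4 → 201
B = 180 + 0.2 × (97 − 180) = 163.4 → 163

(147, 201, 163)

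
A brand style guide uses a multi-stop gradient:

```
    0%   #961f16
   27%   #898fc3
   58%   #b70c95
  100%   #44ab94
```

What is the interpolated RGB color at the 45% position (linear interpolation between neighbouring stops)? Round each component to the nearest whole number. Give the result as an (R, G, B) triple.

(164, 67, 168)

45% lies between the 27% and 58% stops, so the local fraction is t = (45 − 27)/(58 − 27) = 18/31 ≈ 0.5806.
#898fc3 → (137, 143, 195); #b70c95 → (183, 12, 149).
R = 137 + 0.5806 × (183 − 137) = 163.708 → 164
G = 143 + 0.5806 × (12 − 143) = 66.941 → 67
B = 195 + 0.5806 × (149 − 195) = 168.292 → 168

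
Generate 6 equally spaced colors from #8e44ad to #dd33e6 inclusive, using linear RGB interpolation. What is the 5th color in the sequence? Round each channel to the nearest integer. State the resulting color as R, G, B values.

With 6 swatches and endpoints inclusive, swatch 5 sits at t = (5 − 1)/(6 − 1) = 4/5 ≈ 0.8.
#8e44ad → (142, 68, 173); #dd33e6 → (221, 51, 230).
R = 142 + 0.8 × (221 − 142) = 205.2 → 205
G = 68 + 0.8 × (51 − 68) = 54.4 → 54
B = 173 + 0.8 × (230 − 173) = 218.6 → 219

(205, 54, 219)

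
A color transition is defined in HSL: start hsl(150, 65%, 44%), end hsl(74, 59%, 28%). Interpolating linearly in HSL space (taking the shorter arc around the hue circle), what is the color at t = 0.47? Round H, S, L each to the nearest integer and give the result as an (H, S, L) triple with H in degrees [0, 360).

Hue arc: Δh = 74 − 150 = -76° (|Δh| ≤ 180, already the shorter path).
H = 150 + 0.47 × (-76) = 114.28 → 114°
S = 65 + 0.47 × (59 − 65) = 62.18 → 62%
L = 44 + 0.47 × (28 − 44) = 36.48 → 36%

(114, 62, 36)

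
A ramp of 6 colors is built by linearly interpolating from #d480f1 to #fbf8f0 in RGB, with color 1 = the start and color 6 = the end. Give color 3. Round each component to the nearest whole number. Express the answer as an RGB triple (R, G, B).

With 6 swatches and endpoints inclusive, swatch 3 sits at t = (3 − 1)/(6 − 1) = 2/5 ≈ 0.4.
#d480f1 → (212, 128, 241); #fbf8f0 → (251, 248, 240).
R = 212 + 0.4 × (251 − 212) = 227.6 → 228
G = 128 + 0.4 × (248 − 128) = 176 → 176
B = 241 + 0.4 × (240 − 241) = 240.6 → 241

(228, 176, 241)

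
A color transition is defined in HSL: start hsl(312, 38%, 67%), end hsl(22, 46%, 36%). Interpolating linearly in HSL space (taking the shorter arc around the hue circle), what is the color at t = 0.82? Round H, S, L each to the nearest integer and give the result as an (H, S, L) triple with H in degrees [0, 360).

(9, 45, 42)

Hue: 22 − 312 = -290°, but |-290| > 180 so the shorter arc goes the other way: Δh = -290 + 360 = 70°.
H = 312 + 0.82 × (70) = 369.4 → 369 → 369 mod 360 = 9°
S = 38 + 0.82 × (46 − 38) = 44.56 → 45%
L = 67 + 0.82 × (36 − 67) = 41.58 → 42%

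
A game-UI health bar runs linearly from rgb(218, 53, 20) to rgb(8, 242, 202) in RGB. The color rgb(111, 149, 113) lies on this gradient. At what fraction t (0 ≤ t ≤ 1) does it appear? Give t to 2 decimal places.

Invert the lerp on the R channel (largest span, 210): t = (111 − 218) / (8 − 218) = -107/-210 = 0.50952.
Check on G: (149 − 53)/(242 − 53) = 0.5079 ✓

0.51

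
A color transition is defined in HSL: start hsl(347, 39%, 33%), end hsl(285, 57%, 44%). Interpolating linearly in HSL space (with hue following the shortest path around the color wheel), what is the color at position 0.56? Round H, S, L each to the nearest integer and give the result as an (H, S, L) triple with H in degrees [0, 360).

(312, 49, 39)

Hue arc: Δh = 285 − 347 = -62° (|Δh| ≤ 180, already the shorter path).
H = 347 + 0.56 × (-62) = 312.28 → 312°
S = 39 + 0.56 × (57 − 39) = 49.08 → 49%
L = 33 + 0.56 × (44 − 33) = 39.16 → 39%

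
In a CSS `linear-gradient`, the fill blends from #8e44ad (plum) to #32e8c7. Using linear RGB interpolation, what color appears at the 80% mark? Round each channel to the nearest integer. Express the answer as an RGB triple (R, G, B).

(68, 199, 194)

#8e44ad → (142, 68, 173); #32e8c7 → (50, 232, 199).
80% corresponds to t = 0.8.
R = 142 + 0.8 × (50 − 142) = 142 + 0.8 × -92 = 68.4 → 68
G = 68 + 0.8 × (232 − 68) = 68 + 0.8 × 164 = 199.2 → 199
B = 173 + 0.8 × (199 − 173) = 173 + 0.8 × 26 = 193.8 → 194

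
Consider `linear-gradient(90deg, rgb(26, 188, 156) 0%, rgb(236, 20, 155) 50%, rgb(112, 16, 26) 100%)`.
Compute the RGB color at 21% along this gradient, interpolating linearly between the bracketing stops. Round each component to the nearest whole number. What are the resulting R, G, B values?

(114, 117, 156)

21% lies between the 0% and 50% stops, so the local fraction is t = (21 − 0)/(50 − 0) = 21/50 ≈ 0.42.
R = 26 + 0.42 × (236 − 26) = 114.2 → 114
G = 188 + 0.42 × (20 − 188) = 117.44 → 117
B = 156 + 0.42 × (155 − 156) = 155.58 → 156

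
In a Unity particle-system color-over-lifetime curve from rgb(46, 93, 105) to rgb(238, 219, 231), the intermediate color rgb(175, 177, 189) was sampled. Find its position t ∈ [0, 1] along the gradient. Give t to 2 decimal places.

Invert the lerp on the R channel (largest span, 192): t = (175 − 46) / (238 − 46) = 129/192 = 0.67188.
Check on G: (177 − 93)/(219 − 93) = 0.6667 ✓

0.67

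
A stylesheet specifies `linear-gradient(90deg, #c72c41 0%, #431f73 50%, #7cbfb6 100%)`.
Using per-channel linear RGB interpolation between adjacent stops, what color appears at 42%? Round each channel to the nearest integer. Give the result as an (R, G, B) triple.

(88, 33, 107)

42% lies between the 0% and 50% stops, so the local fraction is t = (42 − 0)/(50 − 0) = 42/50 ≈ 0.84.
#c72c41 → (199, 44, 65); #431f73 → (67, 31, 115).
R = 199 + 0.84 × (67 − 199) = 88.12 → 88
G = 44 + 0.84 × (31 − 44) = 33.08 → 33
B = 65 + 0.84 × (115 − 65) = 107 → 107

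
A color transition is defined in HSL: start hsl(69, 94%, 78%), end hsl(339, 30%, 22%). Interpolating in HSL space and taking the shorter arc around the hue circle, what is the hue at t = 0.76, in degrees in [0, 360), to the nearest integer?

1

Hue: 339 − 69 = 270°, but |270| > 180 so the shorter arc goes the other way: Δh = 270 − 360 = -90°.
H = 69 + 0.76 × (-90) = 0.6 → 1°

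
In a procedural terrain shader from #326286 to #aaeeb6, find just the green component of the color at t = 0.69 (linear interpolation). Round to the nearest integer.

G₁ = 98 (from #326286), G₂ = 238 (from #aaeeb6).
G = 98 + 0.69 × (238 − 98) = 194.6 → 195

195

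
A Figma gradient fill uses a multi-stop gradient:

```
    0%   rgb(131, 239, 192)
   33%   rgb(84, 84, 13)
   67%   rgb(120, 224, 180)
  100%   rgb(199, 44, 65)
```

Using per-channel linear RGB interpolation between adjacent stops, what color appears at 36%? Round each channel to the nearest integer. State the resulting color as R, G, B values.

(87, 96, 28)

36% lies between the 33% and 67% stops, so the local fraction is t = (36 − 33)/(67 − 33) = 3/34 ≈ 0.0882.
R = 84 + 0.0882 × (120 − 84) = 87.175 → 87
G = 84 + 0.0882 × (224 − 84) = 96.348 → 96
B = 13 + 0.0882 × (180 − 13) = 27.729 → 28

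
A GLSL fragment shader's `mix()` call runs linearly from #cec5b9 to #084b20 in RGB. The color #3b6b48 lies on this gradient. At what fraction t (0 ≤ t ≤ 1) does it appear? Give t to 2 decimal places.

Invert the lerp on the R channel (largest span, 198): t = (59 − 206) / (8 − 206) = -147/-198 = 0.74242.
Check on G: (107 − 197)/(75 − 197) = 0.7377 ✓

0.74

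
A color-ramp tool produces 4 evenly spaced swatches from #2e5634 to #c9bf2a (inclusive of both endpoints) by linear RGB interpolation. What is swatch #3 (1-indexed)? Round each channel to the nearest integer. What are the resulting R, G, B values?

(149, 156, 45)

With 4 swatches and endpoints inclusive, swatch 3 sits at t = (3 − 1)/(4 − 1) = 2/3 ≈ 0.6667.
#2e5634 → (46, 86, 52); #c9bf2a → (201, 191, 42).
R = 46 + 0.6667 × (201 − 46) = 149.339 → 149
G = 86 + 0.6667 × (191 − 86) = 156.004 → 156
B = 52 + 0.6667 × (42 − 52) = 45.333 → 45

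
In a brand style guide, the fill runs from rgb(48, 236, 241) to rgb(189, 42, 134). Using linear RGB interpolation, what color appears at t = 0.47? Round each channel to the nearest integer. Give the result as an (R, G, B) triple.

(114, 145, 191)

R = 48 + 0.47 × (189 − 48) = 48 + 0.47 × 141 = 114.27 → 114
G = 236 + 0.47 × (42 − 236) = 236 + 0.47 × -194 = 144.82 → 145
B = 241 + 0.47 × (134 − 241) = 241 + 0.47 × -107 = 190.71 → 191
So the blended color is (114, 145, 191), about #7291bf.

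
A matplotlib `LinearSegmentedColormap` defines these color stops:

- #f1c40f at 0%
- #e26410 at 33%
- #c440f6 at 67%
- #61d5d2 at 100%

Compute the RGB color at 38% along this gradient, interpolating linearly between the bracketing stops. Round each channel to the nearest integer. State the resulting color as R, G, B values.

(222, 95, 50)

38% lies between the 33% and 67% stops, so the local fraction is t = (38 − 33)/(67 − 33) = 5/34 ≈ 0.1471.
#e26410 → (226, 100, 16); #c440f6 → (196, 64, 246).
R = 226 + 0.1471 × (196 − 226) = 221.587 → 222
G = 100 + 0.1471 × (64 − 100) = 94.704 → 95
B = 16 + 0.1471 × (246 − 16) = 49.833 → 50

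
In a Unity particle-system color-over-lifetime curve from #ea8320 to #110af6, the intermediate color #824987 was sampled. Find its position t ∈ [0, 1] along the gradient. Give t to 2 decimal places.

0.48

Invert the lerp on the R channel (largest span, 217): t = (130 − 234) / (17 − 234) = -104/-217 = 0.47926.
Check on G: (73 − 131)/(10 − 131) = 0.4793 ✓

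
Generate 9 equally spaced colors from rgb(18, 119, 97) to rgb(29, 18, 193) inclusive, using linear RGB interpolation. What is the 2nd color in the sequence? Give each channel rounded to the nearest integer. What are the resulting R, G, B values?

(19, 106, 109)

With 9 swatches and endpoints inclusive, swatch 2 sits at t = (2 − 1)/(9 − 1) = 1/8 ≈ 0.125.
R = 18 + 0.125 × (29 − 18) = 19.375 → 19
G = 119 + 0.125 × (18 − 119) = 106.375 → 106
B = 97 + 0.125 × (193 − 97) = 109 → 109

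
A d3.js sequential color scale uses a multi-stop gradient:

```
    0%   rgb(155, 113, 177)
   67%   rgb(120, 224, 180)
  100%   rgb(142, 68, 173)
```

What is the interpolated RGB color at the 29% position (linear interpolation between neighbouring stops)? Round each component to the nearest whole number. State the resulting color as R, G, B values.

(140, 161, 178)

29% lies between the 0% and 67% stops, so the local fraction is t = (29 − 0)/(67 − 0) = 29/67 ≈ 0.4328.
R = 155 + 0.4328 × (120 − 155) = 139.852 → 140
G = 113 + 0.4328 × (224 − 113) = 161.041 → 161
B = 177 + 0.4328 × (180 − 177) = 178.298 → 178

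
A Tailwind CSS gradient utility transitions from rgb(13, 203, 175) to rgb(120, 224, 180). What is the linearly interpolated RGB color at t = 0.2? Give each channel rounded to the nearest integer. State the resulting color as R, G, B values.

R = 13 + 0.2 × (120 − 13) = 13 + 0.2 × 107 = 34.4 → 34
G = 203 + 0.2 × (224 − 203) = 203 + 0.2 × 21 = 207.2 → 207
B = 175 + 0.2 × (180 − 175) = 175 + 0.2 × 5 = 176 → 176

(34, 207, 176)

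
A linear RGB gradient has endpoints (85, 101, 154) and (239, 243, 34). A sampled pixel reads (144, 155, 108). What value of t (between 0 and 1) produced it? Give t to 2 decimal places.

0.38

Invert the lerp on the R channel (largest span, 154): t = (144 − 85) / (239 − 85) = 59/154 = 0.38312.
Check on G: (155 − 101)/(243 − 101) = 0.3803 ✓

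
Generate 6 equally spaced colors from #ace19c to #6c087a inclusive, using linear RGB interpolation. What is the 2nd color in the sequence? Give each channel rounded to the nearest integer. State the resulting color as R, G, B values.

With 6 swatches and endpoints inclusive, swatch 2 sits at t = (2 − 1)/(6 − 1) = 1/5 ≈ 0.2.
#ace19c → (172, 225, 156); #6c087a → (108, 8, 122).
R = 172 + 0.2 × (108 − 172) = 159.2 → 159
G = 225 + 0.2 × (8 − 225) = 181.6 → 182
B = 156 + 0.2 × (122 − 156) = 149.2 → 149

(159, 182, 149)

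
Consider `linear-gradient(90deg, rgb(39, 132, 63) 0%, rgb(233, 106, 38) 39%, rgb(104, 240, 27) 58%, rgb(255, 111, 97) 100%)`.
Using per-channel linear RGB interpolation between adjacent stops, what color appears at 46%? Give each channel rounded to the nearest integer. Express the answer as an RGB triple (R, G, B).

46% lies between the 39% and 58% stops, so the local fraction is t = (46 − 39)/(58 − 39) = 7/19 ≈ 0.3684.
R = 233 + 0.3684 × (104 − 233) = 185.476 → 185
G = 106 + 0.3684 × (240 − 106) = 155.366 → 155
B = 38 + 0.3684 × (27 − 38) = 33.948 → 34

(185, 155, 34)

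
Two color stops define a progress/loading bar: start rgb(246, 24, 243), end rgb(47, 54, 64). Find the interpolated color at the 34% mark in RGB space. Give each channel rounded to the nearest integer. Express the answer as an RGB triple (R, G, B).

(178, 34, 182)

34% corresponds to t = 0.34.
R = 246 + 0.34 × (47 − 246) = 246 + 0.34 × -199 = 178.34 → 178
G = 24 + 0.34 × (54 − 24) = 24 + 0.34 × 30 = 34.2 → 34
B = 243 + 0.34 × (64 − 243) = 243 + 0.34 × -179 = 182.14 → 182
So the blended color is (178, 34, 182), about #b222b6.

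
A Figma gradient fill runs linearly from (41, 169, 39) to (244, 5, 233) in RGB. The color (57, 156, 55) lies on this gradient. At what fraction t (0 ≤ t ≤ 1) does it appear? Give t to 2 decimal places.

0.08

Invert the lerp on the R channel (largest span, 203): t = (57 − 41) / (244 − 41) = 16/203 = 0.078818.
Check on G: (156 − 169)/(5 − 169) = 0.07927 ✓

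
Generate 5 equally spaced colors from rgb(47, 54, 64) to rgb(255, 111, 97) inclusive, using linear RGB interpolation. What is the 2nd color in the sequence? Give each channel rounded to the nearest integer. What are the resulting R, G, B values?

(99, 68, 72)

With 5 swatches and endpoints inclusive, swatch 2 sits at t = (2 − 1)/(5 − 1) = 1/4 ≈ 0.25.
R = 47 + 0.25 × (255 − 47) = 99 → 99
G = 54 + 0.25 × (111 − 54) = 68.25 → 68
B = 64 + 0.25 × (97 − 64) = 72.25 → 72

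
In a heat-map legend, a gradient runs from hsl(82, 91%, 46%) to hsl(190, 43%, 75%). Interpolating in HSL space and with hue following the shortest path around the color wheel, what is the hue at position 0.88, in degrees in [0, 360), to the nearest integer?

Hue arc: Δh = 190 − 82 = 108° (|Δh| ≤ 180, already the shorter path).
H = 82 + 0.88 × (108) = 177.04 → 177°

177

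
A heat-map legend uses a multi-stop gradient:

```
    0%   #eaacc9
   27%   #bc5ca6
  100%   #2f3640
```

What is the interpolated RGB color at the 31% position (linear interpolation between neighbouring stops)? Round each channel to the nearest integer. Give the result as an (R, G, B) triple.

(180, 90, 160)

31% lies between the 27% and 100% stops, so the local fraction is t = (31 − 27)/(100 − 27) = 4/73 ≈ 0.0548.
#bc5ca6 → (188, 92, 166); #2f3640 → (47, 54, 64).
R = 188 + 0.0548 × (47 − 188) = 180.273 → 180
G = 92 + 0.0548 × (54 − 92) = 89.918 → 90
B = 166 + 0.0548 × (64 − 166) = 160.41 → 160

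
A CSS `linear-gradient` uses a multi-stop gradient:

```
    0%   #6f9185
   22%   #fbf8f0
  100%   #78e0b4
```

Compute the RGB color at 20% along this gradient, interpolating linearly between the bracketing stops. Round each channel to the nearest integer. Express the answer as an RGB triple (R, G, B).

(238, 239, 230)

20% lies between the 0% and 22% stops, so the local fraction is t = (20 − 0)/(22 − 0) = 20/22 ≈ 0.9091.
#6f9185 → (111, 145, 133); #fbf8f0 → (251, 248, 240).
R = 111 + 0.9091 × (251 − 111) = 238.274 → 238
G = 145 + 0.9091 × (248 − 145) = 238.637 → 239
B = 133 + 0.9091 × (240 − 133) = 230.274 → 230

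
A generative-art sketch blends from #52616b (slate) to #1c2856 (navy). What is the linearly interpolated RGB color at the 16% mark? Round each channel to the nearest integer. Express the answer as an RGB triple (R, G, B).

(73, 88, 104)

#52616b → (82, 97, 107); #1c2856 → (28, 40, 86).
16% corresponds to t = 0.16.
R = 82 + 0.16 × (28 − 82) = 82 + 0.16 × -54 = 73.36 → 73
G = 97 + 0.16 × (40 − 97) = 97 + 0.16 × -57 = 87.88 → 88
B = 107 + 0.16 × (86 − 107) = 107 + 0.16 × -21 = 103.64 → 104
So the blended color is (73, 88, 104), about #495868.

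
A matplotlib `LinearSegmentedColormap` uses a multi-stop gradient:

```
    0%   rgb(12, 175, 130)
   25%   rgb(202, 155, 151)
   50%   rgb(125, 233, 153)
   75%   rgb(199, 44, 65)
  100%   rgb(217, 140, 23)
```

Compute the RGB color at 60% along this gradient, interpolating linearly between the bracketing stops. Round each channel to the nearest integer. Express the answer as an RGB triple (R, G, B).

60% lies between the 50% and 75% stops, so the local fraction is t = (60 − 50)/(75 − 50) = 10/25 ≈ 0.4.
R = 125 + 0.4 × (199 − 125) = 154.6 → 155
G = 233 + 0.4 × (44 − 233) = 157.4 → 157
B = 153 + 0.4 × (65 − 153) = 117.8 → 118

(155, 157, 118)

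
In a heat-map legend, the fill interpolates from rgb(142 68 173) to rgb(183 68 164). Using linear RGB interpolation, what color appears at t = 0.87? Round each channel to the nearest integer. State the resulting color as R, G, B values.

R = 142 + 0.87 × (183 − 142) = 142 + 0.87 × 41 = 177.67 → 178
G = 68 + 0.87 × (68 − 68) = 68 + 0.87 × 0 = 68 → 68
B = 173 + 0.87 × (164 − 173) = 173 + 0.87 × -9 = 165.17 → 165
So the blended color is (178, 68, 165), about #b244a5.

(178, 68, 165)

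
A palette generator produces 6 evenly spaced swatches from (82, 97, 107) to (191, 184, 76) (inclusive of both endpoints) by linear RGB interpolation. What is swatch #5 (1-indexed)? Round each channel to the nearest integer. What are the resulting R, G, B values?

(169, 167, 82)

With 6 swatches and endpoints inclusive, swatch 5 sits at t = (5 − 1)/(6 − 1) = 4/5 ≈ 0.8.
R = 82 + 0.8 × (191 − 82) = 169.2 → 169
G = 97 + 0.8 × (184 − 97) = 166.6 → 167
B = 107 + 0.8 × (76 − 107) = 82.2 → 82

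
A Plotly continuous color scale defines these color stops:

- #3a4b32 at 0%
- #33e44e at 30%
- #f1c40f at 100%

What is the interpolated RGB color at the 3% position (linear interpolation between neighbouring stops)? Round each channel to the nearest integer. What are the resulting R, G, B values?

3% lies between the 0% and 30% stops, so the local fraction is t = (3 − 0)/(30 − 0) = 3/30 ≈ 0.1.
#3a4b32 → (58, 75, 50); #33e44e → (51, 228, 78).
R = 58 + 0.1 × (51 − 58) = 57.3 → 57
G = 75 + 0.1 × (228 − 75) = 90.3 → 90
B = 50 + 0.1 × (78 − 50) = 52.8 → 53

(57, 90, 53)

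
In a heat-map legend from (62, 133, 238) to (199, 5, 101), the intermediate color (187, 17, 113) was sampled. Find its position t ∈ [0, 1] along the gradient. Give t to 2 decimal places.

0.91

Invert the lerp on the R channel (largest span, 137): t = (187 − 62) / (199 − 62) = 125/137 = 0.91241.
Check on G: (17 − 133)/(5 − 133) = 0.9062 ✓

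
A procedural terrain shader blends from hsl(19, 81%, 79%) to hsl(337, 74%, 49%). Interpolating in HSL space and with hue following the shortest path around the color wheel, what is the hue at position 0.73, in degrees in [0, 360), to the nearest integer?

348

Hue: 337 − 19 = 318°, but |318| > 180 so the shorter arc goes the other way: Δh = 318 − 360 = -42°.
H = 19 + 0.73 × (-42) = -11.66 → -12 → -12 mod 360 = 348°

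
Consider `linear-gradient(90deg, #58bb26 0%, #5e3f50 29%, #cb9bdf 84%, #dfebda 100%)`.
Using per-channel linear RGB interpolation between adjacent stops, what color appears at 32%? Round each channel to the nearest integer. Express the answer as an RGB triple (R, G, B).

32% lies between the 29% and 84% stops, so the local fraction is t = (32 − 29)/(84 − 29) = 3/55 ≈ 0.0545.
#5e3f50 → (94, 63, 80); #cb9bdf → (203, 155, 223).
R = 94 + 0.0545 × (203 − 94) = 99.941 → 100
G = 63 + 0.0545 × (155 − 63) = 68.014 → 68
B = 80 + 0.0545 × (223 − 80) = 87.793 → 88

(100, 68, 88)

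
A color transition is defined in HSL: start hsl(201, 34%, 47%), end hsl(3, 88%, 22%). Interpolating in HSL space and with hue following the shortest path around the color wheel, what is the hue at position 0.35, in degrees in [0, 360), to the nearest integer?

Hue: 3 − 201 = -198°, but |-198| > 180 so the shorter arc goes the other way: Δh = -198 + 360 = 162°.
H = 201 + 0.35 × (162) = 257.7 → 258°

258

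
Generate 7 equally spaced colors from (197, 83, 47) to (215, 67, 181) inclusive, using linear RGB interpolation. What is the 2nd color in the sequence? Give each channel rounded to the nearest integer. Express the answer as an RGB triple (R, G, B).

(200, 80, 69)

With 7 swatches and endpoints inclusive, swatch 2 sits at t = (2 − 1)/(7 − 1) = 1/6 ≈ 0.1667.
R = 197 + 0.1667 × (215 − 197) = 200.001 → 200
G = 83 + 0.1667 × (67 − 83) = 80.333 → 80
B = 47 + 0.1667 × (181 − 47) = 69.338 → 69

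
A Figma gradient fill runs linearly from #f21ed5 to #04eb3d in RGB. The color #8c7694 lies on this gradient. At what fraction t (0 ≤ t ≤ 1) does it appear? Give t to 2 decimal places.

Invert the lerp on the R channel (largest span, 238): t = (140 − 242) / (4 − 242) = -102/-238 = 0.42857.
Check on G: (118 − 30)/(235 − 30) = 0.4293 ✓

0.43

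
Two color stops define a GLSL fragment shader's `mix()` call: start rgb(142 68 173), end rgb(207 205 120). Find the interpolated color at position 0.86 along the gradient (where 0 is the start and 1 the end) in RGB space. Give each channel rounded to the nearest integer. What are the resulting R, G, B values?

R = 142 + 0.86 × (207 − 142) = 142 + 0.86 × 65 = 197.9 → 198
G = 68 + 0.86 × (205 − 68) = 68 + 0.86 × 137 = 185.82 → 186
B = 173 + 0.86 × (120 − 173) = 173 + 0.86 × -53 = 127.42 → 127
So the blended color is (198, 186, 127), about #c6ba7f.

(198, 186, 127)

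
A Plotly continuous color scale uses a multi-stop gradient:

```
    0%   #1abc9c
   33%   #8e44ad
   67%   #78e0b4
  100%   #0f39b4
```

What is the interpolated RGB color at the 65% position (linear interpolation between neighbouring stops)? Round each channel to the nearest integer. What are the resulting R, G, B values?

(121, 215, 180)

65% lies between the 33% and 67% stops, so the local fraction is t = (65 − 33)/(67 − 33) = 32/34 ≈ 0.9412.
#8e44ad → (142, 68, 173); #78e0b4 → (120, 224, 180).
R = 142 + 0.9412 × (120 − 142) = 121.294 → 121
G = 68 + 0.9412 × (224 − 68) = 214.827 → 215
B = 173 + 0.9412 × (180 − 173) = 179.588 → 180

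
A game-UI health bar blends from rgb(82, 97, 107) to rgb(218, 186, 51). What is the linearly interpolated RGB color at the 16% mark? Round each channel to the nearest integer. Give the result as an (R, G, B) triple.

16% corresponds to t = 0.16.
R = 82 + 0.16 × (218 − 82) = 82 + 0.16 × 136 = 103.76 → 104
G = 97 + 0.16 × (186 − 97) = 97 + 0.16 × 89 = 111.24 → 111
B = 107 + 0.16 × (51 − 107) = 107 + 0.16 × -56 = 98.04 → 98
So the blended color is (104, 111, 98), about #686f62.

(104, 111, 98)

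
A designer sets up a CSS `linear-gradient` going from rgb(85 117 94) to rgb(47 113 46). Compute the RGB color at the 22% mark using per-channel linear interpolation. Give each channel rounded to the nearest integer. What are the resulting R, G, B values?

22% corresponds to t = 0.22.
R = 85 + 0.22 × (47 − 85) = 85 + 0.22 × -38 = 76.64 → 77
G = 117 + 0.22 × (113 − 117) = 117 + 0.22 × -4 = 116.12 → 116
B = 94 + 0.22 × (46 − 94) = 94 + 0.22 × -48 = 83.44 → 83

(77, 116, 83)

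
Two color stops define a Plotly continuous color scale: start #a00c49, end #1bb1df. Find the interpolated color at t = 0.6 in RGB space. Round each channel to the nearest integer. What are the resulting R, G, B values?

(80, 111, 163)

#a00c49 → (160, 12, 73); #1bb1df → (27, 177, 223).
R = 160 + 0.6 × (27 − 160) = 160 + 0.6 × -133 = 80.2 → 80
G = 12 + 0.6 × (177 − 12) = 12 + 0.6 × 165 = 111 → 111
B = 73 + 0.6 × (223 − 73) = 73 + 0.6 × 150 = 163 → 163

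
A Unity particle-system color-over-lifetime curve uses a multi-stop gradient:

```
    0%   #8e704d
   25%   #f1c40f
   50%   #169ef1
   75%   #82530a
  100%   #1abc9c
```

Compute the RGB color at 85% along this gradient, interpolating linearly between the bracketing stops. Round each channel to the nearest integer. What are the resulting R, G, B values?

(88, 125, 68)

85% lies between the 75% and 100% stops, so the local fraction is t = (85 − 75)/(100 − 75) = 10/25 ≈ 0.4.
#82530a → (130, 83, 10); #1abc9c → (26, 188, 156).
R = 130 + 0.4 × (26 − 130) = 88.4 → 88
G = 83 + 0.4 × (188 − 83) = 125 → 125
B = 10 + 0.4 × (156 − 10) = 68.4 → 68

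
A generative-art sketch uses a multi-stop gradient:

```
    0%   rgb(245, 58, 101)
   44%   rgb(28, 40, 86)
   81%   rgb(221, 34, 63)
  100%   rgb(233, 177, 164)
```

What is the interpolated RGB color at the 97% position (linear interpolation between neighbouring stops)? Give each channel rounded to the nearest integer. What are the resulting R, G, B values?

97% lies between the 81% and 100% stops, so the local fraction is t = (97 − 81)/(100 − 81) = 16/19 ≈ 0.8421.
R = 221 + 0.8421 × (233 − 221) = 231.105 → 231
G = 34 + 0.8421 × (177 − 34) = 154.42 → 154
B = 63 + 0.8421 × (164 − 63) = 148.052 → 148

(231, 154, 148)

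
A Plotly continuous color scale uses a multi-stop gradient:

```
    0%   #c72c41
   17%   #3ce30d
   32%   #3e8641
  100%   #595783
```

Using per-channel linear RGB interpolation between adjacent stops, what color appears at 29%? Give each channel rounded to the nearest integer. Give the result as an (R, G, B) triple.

29% lies between the 17% and 32% stops, so the local fraction is t = (29 − 17)/(32 − 17) = 12/15 ≈ 0.8.
#3ce30d → (60, 227, 13); #3e8641 → (62, 134, 65).
R = 60 + 0.8 × (62 − 60) = 61.6 → 62
G = 227 + 0.8 × (134 − 227) = 152.6 → 153
B = 13 + 0.8 × (65 − 13) = 54.6 → 55

(62, 153, 55)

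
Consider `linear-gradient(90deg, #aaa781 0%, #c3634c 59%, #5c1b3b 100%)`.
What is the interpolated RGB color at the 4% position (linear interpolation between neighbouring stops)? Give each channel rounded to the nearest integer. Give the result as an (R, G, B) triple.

(172, 162, 125)

4% lies between the 0% and 59% stops, so the local fraction is t = (4 − 0)/(59 − 0) = 4/59 ≈ 0.0678.
#aaa781 → (170, 167, 129); #c3634c → (195, 99, 76).
R = 170 + 0.0678 × (195 − 170) = 171.695 → 172
G = 167 + 0.0678 × (99 − 167) = 162.39 → 162
B = 129 + 0.0678 × (76 − 129) = 125.407 → 125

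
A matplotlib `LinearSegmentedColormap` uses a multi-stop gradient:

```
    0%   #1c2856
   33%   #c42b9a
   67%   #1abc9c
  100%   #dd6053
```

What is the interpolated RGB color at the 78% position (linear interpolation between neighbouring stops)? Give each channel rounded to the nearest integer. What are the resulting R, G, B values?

78% lies between the 67% and 100% stops, so the local fraction is t = (78 − 67)/(100 − 67) = 11/33 ≈ 0.3333.
#1abc9c → (26, 188, 156); #dd6053 → (221, 96, 83).
R = 26 + 0.3333 × (221 − 26) = 90.993 → 91
G = 188 + 0.3333 × (96 − 188) = 157.336 → 157
B = 156 + 0.3333 × (83 − 156) = 131.669 → 132

(91, 157, 132)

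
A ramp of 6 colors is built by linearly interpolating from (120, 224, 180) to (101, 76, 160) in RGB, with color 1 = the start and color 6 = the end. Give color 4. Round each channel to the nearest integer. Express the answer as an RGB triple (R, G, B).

(109, 135, 168)

With 6 swatches and endpoints inclusive, swatch 4 sits at t = (4 − 1)/(6 − 1) = 3/5 ≈ 0.6.
R = 120 + 0.6 × (101 − 120) = 108.6 → 109
G = 224 + 0.6 × (76 − 224) = 135.2 → 135
B = 180 + 0.6 × (160 − 180) = 168 → 168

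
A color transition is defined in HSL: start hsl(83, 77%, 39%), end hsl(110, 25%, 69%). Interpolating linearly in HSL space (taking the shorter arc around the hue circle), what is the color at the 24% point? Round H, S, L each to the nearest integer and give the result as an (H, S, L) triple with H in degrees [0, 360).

(89, 65, 46)

Hue arc: Δh = 110 − 83 = 27° (|Δh| ≤ 180, already the shorter path).
H = 83 + 0.24 × (27) = 89.48 → 89°
S = 77 + 0.24 × (25 − 77) = 64.52 → 65%
L = 39 + 0.24 × (69 − 39) = 46.2 → 46%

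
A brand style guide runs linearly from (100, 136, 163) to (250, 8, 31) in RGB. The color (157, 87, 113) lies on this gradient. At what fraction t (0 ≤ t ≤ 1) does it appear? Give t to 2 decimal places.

0.38

Invert the lerp on the R channel (largest span, 150): t = (157 − 100) / (250 − 100) = 57/150 = 0.38.
Check on G: (87 − 136)/(8 − 136) = 0.3828 ✓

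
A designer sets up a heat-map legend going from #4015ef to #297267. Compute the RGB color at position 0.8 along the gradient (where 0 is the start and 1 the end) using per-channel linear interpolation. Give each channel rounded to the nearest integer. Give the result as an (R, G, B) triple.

#4015ef → (64, 21, 239); #297267 → (41, 114, 103).
R = 64 + 0.8 × (41 − 64) = 64 + 0.8 × -23 = 45.6 → 46
G = 21 + 0.8 × (114 − 21) = 21 + 0.8 × 93 = 95.4 → 95
B = 239 + 0.8 × (103 − 239) = 239 + 0.8 × -136 = 130.2 → 130

(46, 95, 130)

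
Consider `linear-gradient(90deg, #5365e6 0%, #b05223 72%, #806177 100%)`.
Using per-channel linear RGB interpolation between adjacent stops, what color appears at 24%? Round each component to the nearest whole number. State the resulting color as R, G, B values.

24% lies between the 0% and 72% stops, so the local fraction is t = (24 − 0)/(72 − 0) = 24/72 ≈ 0.3333.
#5365e6 → (83, 101, 230); #b05223 → (176, 82, 35).
R = 83 + 0.3333 × (176 − 83) = 113.997 → 114
G = 101 + 0.3333 × (82 − 101) = 94.667 → 95
B = 230 + 0.3333 × (35 − 230) = 165.007 → 165

(114, 95, 165)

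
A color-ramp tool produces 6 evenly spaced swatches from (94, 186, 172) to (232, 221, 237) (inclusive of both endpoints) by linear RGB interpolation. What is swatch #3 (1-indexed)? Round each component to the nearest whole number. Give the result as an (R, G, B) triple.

With 6 swatches and endpoints inclusive, swatch 3 sits at t = (3 − 1)/(6 − 1) = 2/5 ≈ 0.4.
R = 94 + 0.4 × (232 − 94) = 149.2 → 149
G = 186 + 0.4 × (221 − 186) = 200 → 200
B = 172 + 0.4 × (237 − 172) = 198 → 198

(149, 200, 198)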